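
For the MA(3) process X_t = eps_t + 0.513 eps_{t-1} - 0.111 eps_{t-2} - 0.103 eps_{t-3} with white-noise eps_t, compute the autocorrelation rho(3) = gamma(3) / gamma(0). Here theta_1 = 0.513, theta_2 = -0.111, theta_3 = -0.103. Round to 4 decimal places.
\rho(3) = -0.0801

For an MA(q) process with theta_0 = 1, the autocovariance is
  gamma(k) = sigma^2 * sum_{i=0..q-k} theta_i * theta_{i+k},
and rho(k) = gamma(k) / gamma(0). Sigma^2 cancels.
  numerator   = (1)*(-0.103) = -0.103.
  denominator = (1)^2 + (0.513)^2 + (-0.111)^2 + (-0.103)^2 = 1.286099.
  rho(3) = -0.103 / 1.286099 = -0.0801.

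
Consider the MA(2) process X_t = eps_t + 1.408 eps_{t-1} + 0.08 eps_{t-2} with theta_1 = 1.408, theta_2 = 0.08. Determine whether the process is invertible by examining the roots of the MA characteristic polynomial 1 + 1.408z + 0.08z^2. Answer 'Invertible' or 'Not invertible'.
\text{Not invertible}

The MA(q) characteristic polynomial is P(z) = 1 + 1.408z + 0.08z^2.
Invertibility requires all roots to lie outside the unit circle, i.e. |z| > 1 for every root.
Set 1 + (1.408) z + (0.08) z^2 = 0, i.e. a z^2 + b z + c = 0 with a = 0.08, b = 1.408, c = 1.
Discriminant D = b^2 - 4ac = (1.408)^2 - 4*(0.08)*1 = 1.982464 - (0.32) = 1.662464.
D >= 0, so the roots are real: z = (-b +/- sqrt(D)) / (2a) = (-1.408 +/- 1.289366) / (0.16).
  z_1 = (-1.408 + 1.289366) / (0.16) = -0.7415,   |z_1| = 0.7415.
  z_2 = (-1.408 - 1.289366) / (0.16) = -16.8585,   |z_2| = 16.8585.
Moduli of all roots: 0.7415, 16.8585.
All moduli strictly greater than 1? No.
Verdict: Not invertible.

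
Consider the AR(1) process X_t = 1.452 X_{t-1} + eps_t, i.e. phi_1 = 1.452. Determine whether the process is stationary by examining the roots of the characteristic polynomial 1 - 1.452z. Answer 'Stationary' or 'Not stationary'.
\text{Not stationary}

The AR(p) characteristic polynomial is P(z) = 1 - 1.452z.
Stationarity requires all roots to lie outside the unit circle, i.e. |z| > 1 for every root.
This is linear in z: 1 + (-1.452) z = 0  =>  z = -1/(-1.452) = 0.688705,  |z| = 0.688705.
Moduli of all roots: 0.6887.
All moduli strictly greater than 1? No.
Verdict: Not stationary.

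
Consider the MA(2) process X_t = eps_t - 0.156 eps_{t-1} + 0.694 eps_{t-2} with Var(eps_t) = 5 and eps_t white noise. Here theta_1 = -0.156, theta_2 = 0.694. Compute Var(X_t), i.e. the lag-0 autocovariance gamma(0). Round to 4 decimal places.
\gamma(0) = 7.5299

For an MA(q) process X_t = eps_t + sum_i theta_i eps_{t-i} with
Var(eps_t) = sigma^2, the variance is
  gamma(0) = sigma^2 * (1 + sum_i theta_i^2).
  sum_i theta_i^2 = (-0.156)^2 + (0.694)^2 = 0.024336 + 0.481636 = 0.505972.
  gamma(0) = 5 * (1 + 0.505972) = 5 * 1.505972 = 7.52986, which rounds to 7.5299.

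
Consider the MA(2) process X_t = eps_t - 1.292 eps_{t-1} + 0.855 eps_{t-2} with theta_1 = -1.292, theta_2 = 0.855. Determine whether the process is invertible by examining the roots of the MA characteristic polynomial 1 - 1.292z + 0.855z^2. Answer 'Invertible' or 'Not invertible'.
\text{Invertible}

The MA(q) characteristic polynomial is P(z) = 1 - 1.292z + 0.855z^2.
Invertibility requires all roots to lie outside the unit circle, i.e. |z| > 1 for every root.
Set 1 + (-1.292) z + (0.855) z^2 = 0, i.e. a z^2 + b z + c = 0 with a = 0.855, b = -1.292, c = 1.
Discriminant D = b^2 - 4ac = (-1.292)^2 - 4*(0.855)*1 = 1.669264 - (3.42) = -1.750736.
D < 0, so the roots are the complex-conjugate pair z = (-b +/- i sqrt(-D)) / (2a) = 0.7556 +/- 0.7738i.
For a conjugate pair |z|^2 = z * conj(z) = (product of roots) = c/a = 1/(0.855) = 1.169591, so |z| = sqrt(1.169591) = 1.0815 for both roots.
Moduli of all roots: 1.0815, 1.0815.
All moduli strictly greater than 1? Yes.
Verdict: Invertible.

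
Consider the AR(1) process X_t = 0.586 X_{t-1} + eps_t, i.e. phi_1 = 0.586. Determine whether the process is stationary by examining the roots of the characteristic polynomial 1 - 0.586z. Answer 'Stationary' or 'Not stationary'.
\text{Stationary}

The AR(p) characteristic polynomial is P(z) = 1 - 0.586z.
Stationarity requires all roots to lie outside the unit circle, i.e. |z| > 1 for every root.
This is linear in z: 1 + (-0.586) z = 0  =>  z = -1/(-0.586) = 1.706485,  |z| = 1.706485.
Moduli of all roots: 1.7065.
All moduli strictly greater than 1? Yes.
Verdict: Stationary.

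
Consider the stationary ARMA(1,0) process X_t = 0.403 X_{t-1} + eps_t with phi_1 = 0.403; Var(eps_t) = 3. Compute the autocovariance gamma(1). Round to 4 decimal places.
\gamma(1) = 1.4434

Multiply the model equation by X_{t-k} and take expectations. With theta_0 = psi_0 = 1 and psi_j the MA(infinity) weights, this gives
  gamma(k) - sum_i phi_i gamma(k-i) = c_k,
  c_k = sigma^2 * sum_{j=k..q} theta_j psi_{j-k}   (c_k = 0 for k > q),
using gamma(-m) = gamma(m).
Pure AR (q = 0): c_0 = sigma^2 = 3, c_k = 0 for k >= 1.
Equations for k = 0 and k = 1 (AR order 1):
  gamma(0) = phi_1 gamma(1) + c_0
  gamma(1) = phi_1 gamma(0) + c_1
Substituting the second into the first: gamma(0) (1 - phi_1^2) = c_0 + phi_1 c_1, so
  gamma(0) = c_0 / (1 - phi_1^2) = 3 / (1 - (0.403)^2) = 3 / 0.837591 = 3.5817.
  gamma(1) = phi_1 gamma(0) = (0.403)(3.5817) = 1.443425.
Therefore gamma(1) = 1.4434 (to 4 decimal places).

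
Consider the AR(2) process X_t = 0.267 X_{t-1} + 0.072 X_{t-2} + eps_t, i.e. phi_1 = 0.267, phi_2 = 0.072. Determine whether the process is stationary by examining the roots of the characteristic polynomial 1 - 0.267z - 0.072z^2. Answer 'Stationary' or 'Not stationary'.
\text{Stationary}

The AR(p) characteristic polynomial is P(z) = 1 - 0.267z - 0.072z^2.
Stationarity requires all roots to lie outside the unit circle, i.e. |z| > 1 for every root.
Set 1 + (-0.267) z + (-0.072) z^2 = 0, i.e. a z^2 + b z + c = 0 with a = -0.072, b = -0.267, c = 1.
Discriminant D = b^2 - 4ac = (-0.267)^2 - 4*(-0.072)*1 = 0.071289 - (-0.288) = 0.359289.
D >= 0, so the roots are real: z = (-b +/- sqrt(D)) / (2a) = (0.267 +/- 0.599407) / (-0.144).
  z_1 = (0.267 + 0.599407) / (-0.144) = -6.0167,   |z_1| = 6.0167.
  z_2 = (0.267 - 0.599407) / (-0.144) = 2.3084,   |z_2| = 2.3084.
Moduli of all roots: 6.0167, 2.3084.
All moduli strictly greater than 1? Yes.
Verdict: Stationary.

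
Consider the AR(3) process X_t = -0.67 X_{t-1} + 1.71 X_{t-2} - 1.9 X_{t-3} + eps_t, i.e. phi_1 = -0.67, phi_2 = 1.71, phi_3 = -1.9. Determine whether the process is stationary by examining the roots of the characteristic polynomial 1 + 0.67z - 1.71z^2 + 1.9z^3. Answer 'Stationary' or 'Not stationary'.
\text{Not stationary}

The AR(p) characteristic polynomial is P(z) = 1 + 0.67z - 1.71z^2 + 1.9z^3.
Stationarity requires all roots to lie outside the unit circle, i.e. |z| > 1 for every root.
Degree 3: look for a simple real root z0 first, then factor out (1 - z/z0) and solve the remaining quadratic.
Testing z0 = -0.5: P(-0.5) = 1 + (0.67)(-0.5) + (-1.71)(-0.5)^2 + (1.9)(-0.5)^3
  = 1 + (-0.335) + (-0.4275) + (-0.2375) = 0.  So z_0 = -0.5 is a root, |z_0| = 0.5.
Divide out the factor (1 + 2 z) = (1 - z/z0) (since 1/z0 = -2):
  P(z) = (1 + 2 z)(1 + (-1.33) z + (0.95) z^2)
  [check: z-coef -1.33 - (-2) = 0.67; z^2-coef 0.95 - (-2)(-1.33) = -1.71; z^3-coef -(-2)(0.95) = 1.9.]
Remaining roots from the quadratic factor 1 + (-1.33) z + (0.95) z^2:
  Set 1 + (-1.33) z + (0.95) z^2 = 0, i.e. a z^2 + b z + c = 0 with a = 0.95, b = -1.33, c = 1.
  Discriminant D = b^2 - 4ac = (-1.33)^2 - 4*(0.95)*1 = 1.7689 - (3.8) = -2.0311.
  D < 0, so the roots are the complex-conjugate pair z = (-b +/- i sqrt(-D)) / (2a) = 0.7 +/- 0.7501i.
  For a conjugate pair |z|^2 = z * conj(z) = (product of roots) = c/a = 1/(0.95) = 1.052632, so |z| = sqrt(1.052632) = 1.026 for both roots.
Moduli of all roots: 0.5000, 1.0260, 1.0260.
All moduli strictly greater than 1? No.
Verdict: Not stationary.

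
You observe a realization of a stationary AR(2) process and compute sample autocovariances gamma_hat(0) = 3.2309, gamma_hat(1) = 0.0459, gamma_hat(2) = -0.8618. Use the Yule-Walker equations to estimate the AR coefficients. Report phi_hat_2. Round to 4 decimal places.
\hat\phi_{2} = -0.2670

The Yule-Walker equations for an AR(p) process read, in matrix form,
  Gamma_p phi = r_p,   with   (Gamma_p)_{ij} = gamma(|i - j|),
                       (r_p)_i = gamma(i),   i,j = 1..p.
Substitute the sample gammas (Toeplitz matrix and right-hand side of size 2):
  Gamma_p = [[3.2309, 0.0459], [0.0459, 3.2309]]
  r_p     = [0.0459, -0.8618]
Written out:
  3.2309 phi_1 + 0.0459 phi_2 = 0.0459
  0.0459 phi_1 + 3.2309 phi_2 = -0.8618
Solve by Cramer's rule:
  det = gamma(0)^2 - gamma(1)^2 = (3.2309)^2 - (0.0459)^2 = 10.43871481 - 0.00210681 = 10.436608
  phi_hat_1 = [gamma(1) gamma(0) - gamma(1) gamma(2)] / det = [(0.0459)(3.2309) - (0.0459)(-0.8618)] / 10.436608 = 0.18785493 / 10.436608 = 0.018
  phi_hat_2 = [gamma(0) gamma(2) - gamma(1)^2] / det = [(3.2309)(-0.8618) - (0.0459)^2] / 10.436608 = -2.78649643 / 10.436608 = -0.267
So phi_hat = [0.0180, -0.2670].
Therefore phi_hat_2 = -0.2670.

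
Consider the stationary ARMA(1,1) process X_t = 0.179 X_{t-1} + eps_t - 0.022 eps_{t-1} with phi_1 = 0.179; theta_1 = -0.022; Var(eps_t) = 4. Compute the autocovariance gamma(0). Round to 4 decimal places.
\gamma(0) = 4.1019

Multiply the model equation by X_{t-k} and take expectations. With theta_0 = psi_0 = 1 and psi_j the MA(infinity) weights, this gives
  gamma(k) - sum_i phi_i gamma(k-i) = c_k,
  c_k = sigma^2 * sum_{j=k..q} theta_j psi_{j-k}   (c_k = 0 for k > q),
using gamma(-m) = gamma(m).
psi-weights needed (psi_j = theta_j + sum_i phi_i psi_{j-i}):
  psi_1 = theta_1 + phi_1 = -0.022 + (0.179) = 0.157
Right-hand sides:
  c_0 = sigma^2 (1 + theta_1 psi_1) = 4 * (1 + (-0.022)(0.157)) = 4 * 0.996546 = 3.986184
  c_1 = sigma^2 theta_1 = 4 * (-0.022) = -0.088
  c_2 = 0
Equations for k = 0 and k = 1 (AR order 1):
  gamma(0) = phi_1 gamma(1) + c_0
  gamma(1) = phi_1 gamma(0) + c_1
Substituting the second into the first: gamma(0) (1 - phi_1^2) = c_0 + phi_1 c_1, so
  gamma(0) = (c_0 + phi_1 c_1) / (1 - phi_1^2) = (3.986184 + (0.179)(-0.088)) / (1 - (0.179)^2) = 3.970432 / 0.967959 = 4.10186.
Therefore gamma(0) = 4.1019 (to 4 decimal places).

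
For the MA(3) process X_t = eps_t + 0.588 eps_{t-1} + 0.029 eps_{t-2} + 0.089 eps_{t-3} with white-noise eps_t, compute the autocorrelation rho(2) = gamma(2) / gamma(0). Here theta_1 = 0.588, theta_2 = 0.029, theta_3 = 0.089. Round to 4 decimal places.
\rho(2) = 0.0600

For an MA(q) process with theta_0 = 1, the autocovariance is
  gamma(k) = sigma^2 * sum_{i=0..q-k} theta_i * theta_{i+k},
and rho(k) = gamma(k) / gamma(0). Sigma^2 cancels.
  numerator   = (1)*(0.029) + (0.588)*(0.089) = 0.081332.
  denominator = (1)^2 + (0.588)^2 + (0.029)^2 + (0.089)^2 = 1.354506.
  rho(2) = 0.081332 / 1.354506 = 0.0600.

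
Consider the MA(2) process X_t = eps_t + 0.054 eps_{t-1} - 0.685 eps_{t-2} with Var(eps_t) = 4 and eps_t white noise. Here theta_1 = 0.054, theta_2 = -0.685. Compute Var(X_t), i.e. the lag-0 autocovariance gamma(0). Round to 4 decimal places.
\gamma(0) = 5.8886

For an MA(q) process X_t = eps_t + sum_i theta_i eps_{t-i} with
Var(eps_t) = sigma^2, the variance is
  gamma(0) = sigma^2 * (1 + sum_i theta_i^2).
  sum_i theta_i^2 = (0.054)^2 + (-0.685)^2 = 0.002916 + 0.469225 = 0.472141.
  gamma(0) = 4 * (1 + 0.472141) = 4 * 1.472141 = 5.888564, which rounds to 5.8886.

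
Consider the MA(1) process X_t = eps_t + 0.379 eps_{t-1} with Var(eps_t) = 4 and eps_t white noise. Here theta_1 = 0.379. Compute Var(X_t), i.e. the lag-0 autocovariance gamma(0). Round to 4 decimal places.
\gamma(0) = 4.5746

For an MA(q) process X_t = eps_t + sum_i theta_i eps_{t-i} with
Var(eps_t) = sigma^2, the variance is
  gamma(0) = sigma^2 * (1 + sum_i theta_i^2).
  sum_i theta_i^2 = (0.379)^2 = 0.143641.
  gamma(0) = 4 * (1 + 0.143641) = 4 * 1.143641 = 4.574564, which rounds to 4.5746.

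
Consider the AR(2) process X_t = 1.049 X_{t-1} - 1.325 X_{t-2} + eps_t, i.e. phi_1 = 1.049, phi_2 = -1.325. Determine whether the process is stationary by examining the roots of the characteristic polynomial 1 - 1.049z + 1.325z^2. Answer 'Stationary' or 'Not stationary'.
\text{Not stationary}

The AR(p) characteristic polynomial is P(z) = 1 - 1.049z + 1.325z^2.
Stationarity requires all roots to lie outside the unit circle, i.e. |z| > 1 for every root.
Set 1 + (-1.049) z + (1.325) z^2 = 0, i.e. a z^2 + b z + c = 0 with a = 1.325, b = -1.049, c = 1.
Discriminant D = b^2 - 4ac = (-1.049)^2 - 4*(1.325)*1 = 1.100401 - (5.3) = -4.199599.
D < 0, so the roots are the complex-conjugate pair z = (-b +/- i sqrt(-D)) / (2a) = 0.3958 +/- 0.7733i.
For a conjugate pair |z|^2 = z * conj(z) = (product of roots) = c/a = 1/(1.325) = 0.754717, so |z| = sqrt(0.754717) = 0.8687 for both roots.
Moduli of all roots: 0.8687, 0.8687.
All moduli strictly greater than 1? No.
Verdict: Not stationary.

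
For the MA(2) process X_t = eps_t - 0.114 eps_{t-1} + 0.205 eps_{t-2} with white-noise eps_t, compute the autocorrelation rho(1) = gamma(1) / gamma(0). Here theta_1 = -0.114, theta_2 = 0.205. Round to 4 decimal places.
\rho(1) = -0.1302

For an MA(q) process with theta_0 = 1, the autocovariance is
  gamma(k) = sigma^2 * sum_{i=0..q-k} theta_i * theta_{i+k},
and rho(k) = gamma(k) / gamma(0). Sigma^2 cancels.
  numerator   = (1)*(-0.114) + (-0.114)*(0.205) = -0.13737.
  denominator = (1)^2 + (-0.114)^2 + (0.205)^2 = 1.055021.
  rho(1) = -0.13737 / 1.055021 = -0.1302.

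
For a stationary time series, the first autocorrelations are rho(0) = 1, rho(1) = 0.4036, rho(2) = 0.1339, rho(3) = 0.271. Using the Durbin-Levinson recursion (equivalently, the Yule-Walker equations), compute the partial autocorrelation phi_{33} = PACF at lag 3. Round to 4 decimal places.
\phi_{33} = 0.2740

The PACF at lag k is phi_{kk}, the last component of the solution
to the Yule-Walker system G_k phi = r_k where
  (G_k)_{ij} = rho(|i - j|), (r_k)_i = rho(i), i,j = 1..k.
Equivalently, Durbin-Levinson gives phi_{kk} iteratively:
  phi_{11} = rho(1)
  phi_{kk} = [rho(k) - sum_{j=1..k-1} phi_{k-1,j} rho(k-j)]
            / [1 - sum_{j=1..k-1} phi_{k-1,j} rho(j)],
  phi_{k,j} = phi_{k-1,j} - phi_{kk} phi_{k-1,k-j},  j = 1..k-1.
Step k = 1:
  phi_11 = rho(1) = 0.4036.
Step k = 2:
  phi_22 = [rho(2) - phi_11 rho(1)] / [1 - phi_11 rho(1)] = [0.1339 - (0.4036)(0.4036)] / [1 - (0.4036)(0.4036)]
         = -0.02899296 / 0.83710704 = -0.034635.
  Update: phi_21 = phi_11 - phi_22 phi_11 = 0.4036 - (-0.034635)(0.4036) = 0.417579.
Step k = 3:
  phi_33 = [rho(3) - phi_21 rho(2) - phi_22 rho(1)] / [1 - phi_21 rho(1) - phi_22 rho(2)]
    numerator   = 0.271 - (0.417579)(0.1339) - (-0.034635)(0.4036) = 0.2290648
    denominator = 1 - (0.417579)(0.4036) - (-0.034635)(0.1339) = 0.83610288
  phi_33 = 0.2290648 / 0.83610288 = 0.274.
Therefore phi_{33} = 0.2740.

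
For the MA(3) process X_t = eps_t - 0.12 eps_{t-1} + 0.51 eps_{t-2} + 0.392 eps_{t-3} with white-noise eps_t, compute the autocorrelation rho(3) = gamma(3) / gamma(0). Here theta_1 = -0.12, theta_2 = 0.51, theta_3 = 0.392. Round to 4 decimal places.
\rho(3) = 0.2745

For an MA(q) process with theta_0 = 1, the autocovariance is
  gamma(k) = sigma^2 * sum_{i=0..q-k} theta_i * theta_{i+k},
and rho(k) = gamma(k) / gamma(0). Sigma^2 cancels.
  numerator   = (1)*(0.392) = 0.392.
  denominator = (1)^2 + (-0.12)^2 + (0.51)^2 + (0.392)^2 = 1.428164.
  rho(3) = 0.392 / 1.428164 = 0.2745.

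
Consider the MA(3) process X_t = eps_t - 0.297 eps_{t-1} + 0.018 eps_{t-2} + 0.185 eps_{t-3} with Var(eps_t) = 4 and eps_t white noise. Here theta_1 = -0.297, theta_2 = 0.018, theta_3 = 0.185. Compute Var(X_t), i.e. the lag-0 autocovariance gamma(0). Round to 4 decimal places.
\gamma(0) = 4.4910

For an MA(q) process X_t = eps_t + sum_i theta_i eps_{t-i} with
Var(eps_t) = sigma^2, the variance is
  gamma(0) = sigma^2 * (1 + sum_i theta_i^2).
  sum_i theta_i^2 = (-0.297)^2 + (0.018)^2 + (0.185)^2 = 0.088209 + 0.000324 + 0.034225 = 0.122758.
  gamma(0) = 4 * (1 + 0.122758) = 4 * 1.122758 = 4.491032, which rounds to 4.4910.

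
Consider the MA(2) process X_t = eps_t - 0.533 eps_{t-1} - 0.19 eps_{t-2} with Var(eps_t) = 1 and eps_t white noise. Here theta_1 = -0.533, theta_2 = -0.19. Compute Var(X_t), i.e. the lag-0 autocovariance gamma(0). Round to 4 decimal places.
\gamma(0) = 1.3202

For an MA(q) process X_t = eps_t + sum_i theta_i eps_{t-i} with
Var(eps_t) = sigma^2, the variance is
  gamma(0) = sigma^2 * (1 + sum_i theta_i^2).
  sum_i theta_i^2 = (-0.533)^2 + (-0.19)^2 = 0.284089 + 0.0361 = 0.320189.
  gamma(0) = 1 * (1 + 0.320189) = 1 * 1.320189 = 1.320189, which rounds to 1.3202.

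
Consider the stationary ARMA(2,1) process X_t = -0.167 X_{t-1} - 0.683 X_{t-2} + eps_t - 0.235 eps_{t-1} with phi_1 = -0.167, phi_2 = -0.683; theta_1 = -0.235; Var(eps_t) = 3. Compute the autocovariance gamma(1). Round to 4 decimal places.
\gamma(1) = -1.0398

Multiply the model equation by X_{t-k} and take expectations. With theta_0 = psi_0 = 1 and psi_j the MA(infinity) weights, this gives
  gamma(k) - sum_i phi_i gamma(k-i) = c_k,
  c_k = sigma^2 * sum_{j=k..q} theta_j psi_{j-k}   (c_k = 0 for k > q),
using gamma(-m) = gamma(m).
psi-weights needed (psi_j = theta_j + sum_i phi_i psi_{j-i}):
  psi_1 = theta_1 + phi_1 = -0.235 + (-0.167) = -0.402
Right-hand sides:
  c_0 = sigma^2 (1 + theta_1 psi_1) = 3 * (1 + (-0.235)(-0.402)) = 3 * 1.09447 = 3.28341
  c_1 = sigma^2 theta_1 = 3 * (-0.235) = -0.705
  c_2 = 0
Equations for k = 0, 1, 2 (AR order 2, c_2 = 0):
  (E0) gamma(0) = phi_1 gamma(1) + phi_2 gamma(2) + c_0
  (E1) gamma(1) = phi_1 gamma(0) + phi_2 gamma(1) + c_1
  (E2) gamma(2) = phi_1 gamma(1) + phi_2 gamma(0)
From (E1): gamma(1) = A gamma(0) + B with
  A = phi_1 / (1 - phi_2) = -0.167 / 1.683 = -0.099228,   B = c_1 / (1 - phi_2) = -0.705 / 1.683 = -0.418895.
Insert (E2) into (E0): gamma(0) (1 - phi_2^2) = phi_1 (1 + phi_2) gamma(1) + c_0.
  phi_1 (1 + phi_2) = (-0.167)(0.317) = -0.052939,   1 - phi_2^2 = 0.533511.
Replace gamma(1) by A gamma(0) + B and collect gamma(0):
  gamma(0) [0.533511 - (-0.052939)(-0.099228)] = (-0.052939)(-0.418895) + 3.28341
  gamma(0) * 0.528258 = 3.305586
  gamma(0) = 3.305586 / 0.528258 = 6.257522.
  gamma(1) = A gamma(0) + B = (-0.099228)(6.257522) + (-0.418895) = -1.039814.
Therefore gamma(1) = -1.0398 (to 4 decimal places).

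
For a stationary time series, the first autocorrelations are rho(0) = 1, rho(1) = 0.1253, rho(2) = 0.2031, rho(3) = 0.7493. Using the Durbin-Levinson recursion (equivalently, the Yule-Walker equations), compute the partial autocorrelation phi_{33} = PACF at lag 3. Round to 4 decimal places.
\phi_{33} = 0.7430

The PACF at lag k is phi_{kk}, the last component of the solution
to the Yule-Walker system G_k phi = r_k where
  (G_k)_{ij} = rho(|i - j|), (r_k)_i = rho(i), i,j = 1..k.
Equivalently, Durbin-Levinson gives phi_{kk} iteratively:
  phi_{11} = rho(1)
  phi_{kk} = [rho(k) - sum_{j=1..k-1} phi_{k-1,j} rho(k-j)]
            / [1 - sum_{j=1..k-1} phi_{k-1,j} rho(j)],
  phi_{k,j} = phi_{k-1,j} - phi_{kk} phi_{k-1,k-j},  j = 1..k-1.
Step k = 1:
  phi_11 = rho(1) = 0.1253.
Step k = 2:
  phi_22 = [rho(2) - phi_11 rho(1)] / [1 - phi_11 rho(1)] = [0.2031 - (0.1253)(0.1253)] / [1 - (0.1253)(0.1253)]
         = 0.18739991 / 0.98429991 = 0.190389.
  Update: phi_21 = phi_11 - phi_22 phi_11 = 0.1253 - (0.190389)(0.1253) = 0.101444.
Step k = 3:
  phi_33 = [rho(3) - phi_21 rho(2) - phi_22 rho(1)] / [1 - phi_21 rho(1) - phi_22 rho(2)]
    numerator   = 0.7493 - (0.101444)(0.2031) - (0.190389)(0.1253) = 0.70484093
    denominator = 1 - (0.101444)(0.1253) - (0.190389)(0.2031) = 0.94862102
  phi_33 = 0.70484093 / 0.94862102 = 0.743.
Therefore phi_{33} = 0.7430.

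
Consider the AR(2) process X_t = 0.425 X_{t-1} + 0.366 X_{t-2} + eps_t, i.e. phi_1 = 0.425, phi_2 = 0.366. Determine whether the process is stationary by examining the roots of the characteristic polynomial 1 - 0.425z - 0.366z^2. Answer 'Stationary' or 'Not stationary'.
\text{Stationary}

The AR(p) characteristic polynomial is P(z) = 1 - 0.425z - 0.366z^2.
Stationarity requires all roots to lie outside the unit circle, i.e. |z| > 1 for every root.
Set 1 + (-0.425) z + (-0.366) z^2 = 0, i.e. a z^2 + b z + c = 0 with a = -0.366, b = -0.425, c = 1.
Discriminant D = b^2 - 4ac = (-0.425)^2 - 4*(-0.366)*1 = 0.180625 - (-1.464) = 1.644625.
D >= 0, so the roots are real: z = (-b +/- sqrt(D)) / (2a) = (0.425 +/- 1.282429) / (-0.732).
  z_1 = (0.425 + 1.282429) / (-0.732) = -2.3326,   |z_1| = 2.3326.
  z_2 = (0.425 - 1.282429) / (-0.732) = 1.1714,   |z_2| = 1.1714.
Moduli of all roots: 2.3326, 1.1714.
All moduli strictly greater than 1? Yes.
Verdict: Stationary.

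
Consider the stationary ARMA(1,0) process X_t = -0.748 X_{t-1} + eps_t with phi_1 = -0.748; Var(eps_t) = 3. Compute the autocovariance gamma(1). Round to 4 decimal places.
\gamma(1) = -5.0943

Multiply the model equation by X_{t-k} and take expectations. With theta_0 = psi_0 = 1 and psi_j the MA(infinity) weights, this gives
  gamma(k) - sum_i phi_i gamma(k-i) = c_k,
  c_k = sigma^2 * sum_{j=k..q} theta_j psi_{j-k}   (c_k = 0 for k > q),
using gamma(-m) = gamma(m).
Pure AR (q = 0): c_0 = sigma^2 = 3, c_k = 0 for k >= 1.
Equations for k = 0 and k = 1 (AR order 1):
  gamma(0) = phi_1 gamma(1) + c_0
  gamma(1) = phi_1 gamma(0) + c_1
Substituting the second into the first: gamma(0) (1 - phi_1^2) = c_0 + phi_1 c_1, so
  gamma(0) = c_0 / (1 - phi_1^2) = 3 / (1 - (-0.748)^2) = 3 / 0.440496 = 6.810505.
  gamma(1) = phi_1 gamma(0) = (-0.748)(6.810505) = -5.094257.
Therefore gamma(1) = -5.0943 (to 4 decimal places).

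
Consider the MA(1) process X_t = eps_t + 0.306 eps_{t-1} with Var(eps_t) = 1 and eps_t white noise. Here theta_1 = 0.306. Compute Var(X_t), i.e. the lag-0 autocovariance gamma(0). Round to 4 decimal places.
\gamma(0) = 1.0936

For an MA(q) process X_t = eps_t + sum_i theta_i eps_{t-i} with
Var(eps_t) = sigma^2, the variance is
  gamma(0) = sigma^2 * (1 + sum_i theta_i^2).
  sum_i theta_i^2 = (0.306)^2 = 0.093636.
  gamma(0) = 1 * (1 + 0.093636) = 1 * 1.093636 = 1.093636, which rounds to 1.0936.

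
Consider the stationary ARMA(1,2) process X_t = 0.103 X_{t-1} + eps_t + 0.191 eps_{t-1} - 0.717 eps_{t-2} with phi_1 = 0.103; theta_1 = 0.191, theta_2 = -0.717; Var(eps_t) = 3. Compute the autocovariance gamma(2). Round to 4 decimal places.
\gamma(2) = -2.1074

Multiply the model equation by X_{t-k} and take expectations. With theta_0 = psi_0 = 1 and psi_j the MA(infinity) weights, this gives
  gamma(k) - sum_i phi_i gamma(k-i) = c_k,
  c_k = sigma^2 * sum_{j=k..q} theta_j psi_{j-k}   (c_k = 0 for k > q),
using gamma(-m) = gamma(m).
psi-weights needed (psi_j = theta_j + sum_i phi_i psi_{j-i}):
  psi_1 = theta_1 + phi_1 = 0.191 + (0.103) = 0.294
  psi_2 = theta_2 + phi_1 psi_1 = -0.717 + (0.103)(0.294) = -0.686718
Right-hand sides:
  c_0 = sigma^2 (1 + theta_1 psi_1 + theta_2 psi_2) = 3 * (1 + (0.191)(0.294) + (-0.717)(-0.686718)) = 3 * 1.548531 = 4.645592
  c_1 = sigma^2 (theta_1 + theta_2 psi_1) = 3 * (0.191 + (-0.717)(0.294)) = -0.059394
  c_2 = sigma^2 theta_2 = 3 * (-0.717) = -2.151
Equations for k = 0 and k = 1 (AR order 1):
  gamma(0) = phi_1 gamma(1) + c_0
  gamma(1) = phi_1 gamma(0) + c_1
Substituting the second into the first: gamma(0) (1 - phi_1^2) = c_0 + phi_1 c_1, so
  gamma(0) = (c_0 + phi_1 c_1) / (1 - phi_1^2) = (4.645592 + (0.103)(-0.059394)) / (1 - (0.103)^2) = 4.639475 / 0.989391 = 4.689223.
  gamma(1) = phi_1 gamma(0) + c_1 = (0.103)(4.689223) + (-0.059394) = 0.423596.
For k = 2: gamma(2) = phi_1 gamma(1) + c_2
  = (0.103)(0.423596) + (-2.151) = -2.10737.
Therefore gamma(2) = -2.1074 (to 4 decimal places).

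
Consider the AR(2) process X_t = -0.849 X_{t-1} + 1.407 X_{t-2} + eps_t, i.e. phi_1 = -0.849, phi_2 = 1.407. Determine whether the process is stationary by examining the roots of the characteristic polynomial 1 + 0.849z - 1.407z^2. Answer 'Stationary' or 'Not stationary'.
\text{Not stationary}

The AR(p) characteristic polynomial is P(z) = 1 + 0.849z - 1.407z^2.
Stationarity requires all roots to lie outside the unit circle, i.e. |z| > 1 for every root.
Set 1 + (0.849) z + (-1.407) z^2 = 0, i.e. a z^2 + b z + c = 0 with a = -1.407, b = 0.849, c = 1.
Discriminant D = b^2 - 4ac = (0.849)^2 - 4*(-1.407)*1 = 0.720801 - (-5.628) = 6.348801.
D >= 0, so the roots are real: z = (-b +/- sqrt(D)) / (2a) = (-0.849 +/- 2.519683) / (-2.814).
  z_1 = (-0.849 + 2.519683) / (-2.814) = -0.5937,   |z_1| = 0.5937.
  z_2 = (-0.849 - 2.519683) / (-2.814) = 1.1971,   |z_2| = 1.1971.
Moduli of all roots: 0.5937, 1.1971.
All moduli strictly greater than 1? No.
Verdict: Not stationary.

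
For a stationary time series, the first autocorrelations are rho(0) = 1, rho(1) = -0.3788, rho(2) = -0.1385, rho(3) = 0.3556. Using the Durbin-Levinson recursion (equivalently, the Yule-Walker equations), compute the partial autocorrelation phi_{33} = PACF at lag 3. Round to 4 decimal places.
\phi_{33} = 0.2110

The PACF at lag k is phi_{kk}, the last component of the solution
to the Yule-Walker system G_k phi = r_k where
  (G_k)_{ij} = rho(|i - j|), (r_k)_i = rho(i), i,j = 1..k.
Equivalently, Durbin-Levinson gives phi_{kk} iteratively:
  phi_{11} = rho(1)
  phi_{kk} = [rho(k) - sum_{j=1..k-1} phi_{k-1,j} rho(k-j)]
            / [1 - sum_{j=1..k-1} phi_{k-1,j} rho(j)],
  phi_{k,j} = phi_{k-1,j} - phi_{kk} phi_{k-1,k-j},  j = 1..k-1.
Step k = 1:
  phi_11 = rho(1) = -0.3788.
Step k = 2:
  phi_22 = [rho(2) - phi_11 rho(1)] / [1 - phi_11 rho(1)] = [-0.1385 - (-0.3788)(-0.3788)] / [1 - (-0.3788)(-0.3788)]
         = -0.28198944 / 0.85651056 = -0.329231.
  Update: phi_21 = phi_11 - phi_22 phi_11 = -0.3788 - (-0.329231)(-0.3788) = -0.503513.
Step k = 3:
  phi_33 = [rho(3) - phi_21 rho(2) - phi_22 rho(1)] / [1 - phi_21 rho(1) - phi_22 rho(2)]
    numerator   = 0.3556 - (-0.503513)(-0.1385) - (-0.329231)(-0.3788) = 0.16115098
    denominator = 1 - (-0.503513)(-0.3788) - (-0.329231)(-0.1385) = 0.76367102
  phi_33 = 0.16115098 / 0.76367102 = 0.211.
Therefore phi_{33} = 0.2110.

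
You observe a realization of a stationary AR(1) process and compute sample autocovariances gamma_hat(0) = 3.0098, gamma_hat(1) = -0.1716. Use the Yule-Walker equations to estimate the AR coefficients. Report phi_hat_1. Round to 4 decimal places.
\hat\phi_{1} = -0.0570

The Yule-Walker equations for an AR(p) process read, in matrix form,
  Gamma_p phi = r_p,   with   (Gamma_p)_{ij} = gamma(|i - j|),
                       (r_p)_i = gamma(i),   i,j = 1..p.
Substitute the sample gammas (Toeplitz matrix and right-hand side of size 1):
  Gamma_p = [[3.0098]]
  r_p     = [-0.1716]
With p = 1 this is the single equation gamma(0) phi_1 = gamma(1):
  phi_hat_1 = gamma(1) / gamma(0) = -0.1716 / 3.0098 = -0.0570.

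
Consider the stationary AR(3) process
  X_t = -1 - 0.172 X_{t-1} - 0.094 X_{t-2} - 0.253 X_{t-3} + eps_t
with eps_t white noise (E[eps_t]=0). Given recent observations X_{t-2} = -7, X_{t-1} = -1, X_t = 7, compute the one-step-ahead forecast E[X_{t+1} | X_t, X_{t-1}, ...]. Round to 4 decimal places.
E[X_{t+1} \mid \mathcal F_t] = -0.3390

For an AR(p) model X_t = c + sum_i phi_i X_{t-i} + eps_t, the
one-step-ahead conditional mean is
  E[X_{t+1} | X_t, ...] = c + sum_i phi_i X_{t+1-i}.
Substitute known values:
  E[X_{t+1} | ...] = -1 + (-0.172) * (7) + (-0.094) * (-1) + (-0.253) * (-7)
                   = -0.3390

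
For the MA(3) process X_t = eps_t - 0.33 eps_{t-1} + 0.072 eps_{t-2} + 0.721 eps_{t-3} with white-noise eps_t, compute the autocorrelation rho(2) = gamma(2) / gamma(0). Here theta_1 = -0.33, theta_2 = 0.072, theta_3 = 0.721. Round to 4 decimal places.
\rho(2) = -0.1016

For an MA(q) process with theta_0 = 1, the autocovariance is
  gamma(k) = sigma^2 * sum_{i=0..q-k} theta_i * theta_{i+k},
and rho(k) = gamma(k) / gamma(0). Sigma^2 cancels.
  numerator   = (1)*(0.072) + (-0.33)*(0.721) = -0.16593.
  denominator = (1)^2 + (-0.33)^2 + (0.072)^2 + (0.721)^2 = 1.633925.
  rho(2) = -0.16593 / 1.633925 = -0.1016.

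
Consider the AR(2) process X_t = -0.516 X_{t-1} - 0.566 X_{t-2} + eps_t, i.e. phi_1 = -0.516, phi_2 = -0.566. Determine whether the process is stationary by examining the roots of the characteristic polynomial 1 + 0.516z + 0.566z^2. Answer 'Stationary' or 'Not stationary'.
\text{Stationary}

The AR(p) characteristic polynomial is P(z) = 1 + 0.516z + 0.566z^2.
Stationarity requires all roots to lie outside the unit circle, i.e. |z| > 1 for every root.
Set 1 + (0.516) z + (0.566) z^2 = 0, i.e. a z^2 + b z + c = 0 with a = 0.566, b = 0.516, c = 1.
Discriminant D = b^2 - 4ac = (0.516)^2 - 4*(0.566)*1 = 0.266256 - (2.264) = -1.997744.
D < 0, so the roots are the complex-conjugate pair z = (-b +/- i sqrt(-D)) / (2a) = -0.4558 +/- 1.2486i.
For a conjugate pair |z|^2 = z * conj(z) = (product of roots) = c/a = 1/(0.566) = 1.766784, so |z| = sqrt(1.766784) = 1.3292 for both roots.
Moduli of all roots: 1.3292, 1.3292.
All moduli strictly greater than 1? Yes.
Verdict: Stationary.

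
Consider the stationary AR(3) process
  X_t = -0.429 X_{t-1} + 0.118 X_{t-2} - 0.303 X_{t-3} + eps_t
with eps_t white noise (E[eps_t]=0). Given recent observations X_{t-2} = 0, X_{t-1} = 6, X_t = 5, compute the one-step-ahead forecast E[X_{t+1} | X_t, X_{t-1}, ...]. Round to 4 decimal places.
E[X_{t+1} \mid \mathcal F_t] = -1.4370

For an AR(p) model X_t = c + sum_i phi_i X_{t-i} + eps_t, the
one-step-ahead conditional mean is
  E[X_{t+1} | X_t, ...] = c + sum_i phi_i X_{t+1-i}.
Substitute known values:
  E[X_{t+1} | ...] = (-0.429) * (5) + (0.118) * (6) + (-0.303) * (0)
                   = -1.4370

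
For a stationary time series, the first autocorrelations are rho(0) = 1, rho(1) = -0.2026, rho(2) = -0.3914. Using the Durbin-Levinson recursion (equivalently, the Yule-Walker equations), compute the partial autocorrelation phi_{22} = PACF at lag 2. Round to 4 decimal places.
\phi_{22} = -0.4510

The PACF at lag k is phi_{kk}, the last component of the solution
to the Yule-Walker system G_k phi = r_k where
  (G_k)_{ij} = rho(|i - j|), (r_k)_i = rho(i), i,j = 1..k.
Equivalently, Durbin-Levinson gives phi_{kk} iteratively:
  phi_{11} = rho(1)
  phi_{kk} = [rho(k) - sum_{j=1..k-1} phi_{k-1,j} rho(k-j)]
            / [1 - sum_{j=1..k-1} phi_{k-1,j} rho(j)],
  phi_{k,j} = phi_{k-1,j} - phi_{kk} phi_{k-1,k-j},  j = 1..k-1.
Step k = 1:
  phi_11 = rho(1) = -0.2026.
Step k = 2:
  phi_22 = [rho(2) - phi_11 rho(1)] / [1 - phi_11 rho(1)] = [-0.3914 - (-0.2026)(-0.2026)] / [1 - (-0.2026)(-0.2026)]
         = -0.43244676 / 0.95895324 = -0.451.
Therefore phi_{22} = -0.4510.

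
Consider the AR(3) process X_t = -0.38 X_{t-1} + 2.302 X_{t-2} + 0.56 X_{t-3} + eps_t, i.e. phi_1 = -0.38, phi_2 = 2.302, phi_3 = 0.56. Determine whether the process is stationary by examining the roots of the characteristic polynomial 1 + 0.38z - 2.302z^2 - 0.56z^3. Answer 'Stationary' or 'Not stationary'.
\text{Not stationary}

The AR(p) characteristic polynomial is P(z) = 1 + 0.38z - 2.302z^2 - 0.56z^3.
Stationarity requires all roots to lie outside the unit circle, i.e. |z| > 1 for every root.
Degree 3: look for a simple real root z0 first, then factor out (1 - z/z0) and solve the remaining quadratic.
Testing z0 = -0.625: P(-0.625) = 1 + (0.38)(-0.625) + (-2.302)(-0.625)^2 + (-0.56)(-0.625)^3
  = 1 + (-0.2375) + (-0.899219) + (0.136719) = 0.  So z_0 = -0.625 is a root, |z_0| = 0.625.
Divide out the factor (1 + 1.6 z) = (1 - z/z0) (since 1/z0 = -1.6):
  P(z) = (1 + 1.6 z)(1 + (-1.22) z + (-0.35) z^2)
  [check: z-coef -1.22 - (-1.6) = 0.38; z^2-coef -0.35 - (-1.6)(-1.22) = -2.302; z^3-coef -(-1.6)(-0.35) = -0.56.]
Remaining roots from the quadratic factor 1 + (-1.22) z + (-0.35) z^2:
  Set 1 + (-1.22) z + (-0.35) z^2 = 0, i.e. a z^2 + b z + c = 0 with a = -0.35, b = -1.22, c = 1.
  Discriminant D = b^2 - 4ac = (-1.22)^2 - 4*(-0.35)*1 = 1.4884 - (-1.4) = 2.8884.
  D >= 0, so the roots are real: z = (-b +/- sqrt(D)) / (2a) = (1.22 +/- 1.699529) / (-0.7).
    z_1 = (1.22 + 1.699529) / (-0.7) = -4.1708,   |z_1| = 4.1708.
    z_2 = (1.22 - 1.699529) / (-0.7) = 0.685,   |z_2| = 0.685.
Moduli of all roots: 0.6250, 4.1708, 0.6850.
All moduli strictly greater than 1? No.
Verdict: Not stationary.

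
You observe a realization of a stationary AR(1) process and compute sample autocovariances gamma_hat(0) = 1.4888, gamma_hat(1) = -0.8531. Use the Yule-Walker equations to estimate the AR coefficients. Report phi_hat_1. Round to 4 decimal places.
\hat\phi_{1} = -0.5730

The Yule-Walker equations for an AR(p) process read, in matrix form,
  Gamma_p phi = r_p,   with   (Gamma_p)_{ij} = gamma(|i - j|),
                       (r_p)_i = gamma(i),   i,j = 1..p.
Substitute the sample gammas (Toeplitz matrix and right-hand side of size 1):
  Gamma_p = [[1.4888]]
  r_p     = [-0.8531]
With p = 1 this is the single equation gamma(0) phi_1 = gamma(1):
  phi_hat_1 = gamma(1) / gamma(0) = -0.8531 / 1.4888 = -0.5730.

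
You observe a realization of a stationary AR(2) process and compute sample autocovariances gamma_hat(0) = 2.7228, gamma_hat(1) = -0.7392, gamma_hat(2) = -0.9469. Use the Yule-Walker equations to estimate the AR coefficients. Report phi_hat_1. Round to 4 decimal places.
\hat\phi_{1} = -0.3950

The Yule-Walker equations for an AR(p) process read, in matrix form,
  Gamma_p phi = r_p,   with   (Gamma_p)_{ij} = gamma(|i - j|),
                       (r_p)_i = gamma(i),   i,j = 1..p.
Substitute the sample gammas (Toeplitz matrix and right-hand side of size 2):
  Gamma_p = [[2.7228, -0.7392], [-0.7392, 2.7228]]
  r_p     = [-0.7392, -0.9469]
Written out:
  2.7228 phi_1 - 0.7392 phi_2 = -0.7392
  -0.7392 phi_1 + 2.7228 phi_2 = -0.9469
Solve by Cramer's rule:
  det = gamma(0)^2 - gamma(1)^2 = (2.7228)^2 - (-0.7392)^2 = 7.41363984 - 0.54641664 = 6.8672232
  phi_hat_1 = [gamma(1) gamma(0) - gamma(1) gamma(2)] / det = [(-0.7392)(2.7228) - (-0.7392)(-0.9469)] / 6.8672232 = -2.71264224 / 6.8672232 = -0.395
  phi_hat_2 = [gamma(0) gamma(2) - gamma(1)^2] / det = [(2.7228)(-0.9469) - (-0.7392)^2] / 6.8672232 = -3.12463596 / 6.8672232 = -0.455
So phi_hat = [-0.3950, -0.4550].
Therefore phi_hat_1 = -0.3950.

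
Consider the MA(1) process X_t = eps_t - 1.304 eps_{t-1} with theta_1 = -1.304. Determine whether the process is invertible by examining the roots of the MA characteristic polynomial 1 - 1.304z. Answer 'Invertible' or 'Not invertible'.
\text{Not invertible}

The MA(q) characteristic polynomial is P(z) = 1 - 1.304z.
Invertibility requires all roots to lie outside the unit circle, i.e. |z| > 1 for every root.
This is linear in z: 1 + (-1.304) z = 0  =>  z = -1/(-1.304) = 0.766871,  |z| = 0.766871.
Moduli of all roots: 0.7669.
All moduli strictly greater than 1? No.
Verdict: Not invertible.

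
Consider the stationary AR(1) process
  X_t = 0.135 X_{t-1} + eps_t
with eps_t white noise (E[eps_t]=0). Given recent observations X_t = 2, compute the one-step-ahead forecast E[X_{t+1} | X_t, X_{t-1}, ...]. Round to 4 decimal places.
E[X_{t+1} \mid \mathcal F_t] = 0.2700

For an AR(p) model X_t = c + sum_i phi_i X_{t-i} + eps_t, the
one-step-ahead conditional mean is
  E[X_{t+1} | X_t, ...] = c + sum_i phi_i X_{t+1-i}.
Substitute known values:
  E[X_{t+1} | ...] = (0.135) * (2)
                   = 0.2700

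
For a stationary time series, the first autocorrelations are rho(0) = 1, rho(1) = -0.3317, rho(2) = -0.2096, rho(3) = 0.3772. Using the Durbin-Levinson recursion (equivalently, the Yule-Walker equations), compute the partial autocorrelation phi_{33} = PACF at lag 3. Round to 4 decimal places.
\phi_{33} = 0.2110

The PACF at lag k is phi_{kk}, the last component of the solution
to the Yule-Walker system G_k phi = r_k where
  (G_k)_{ij} = rho(|i - j|), (r_k)_i = rho(i), i,j = 1..k.
Equivalently, Durbin-Levinson gives phi_{kk} iteratively:
  phi_{11} = rho(1)
  phi_{kk} = [rho(k) - sum_{j=1..k-1} phi_{k-1,j} rho(k-j)]
            / [1 - sum_{j=1..k-1} phi_{k-1,j} rho(j)],
  phi_{k,j} = phi_{k-1,j} - phi_{kk} phi_{k-1,k-j},  j = 1..k-1.
Step k = 1:
  phi_11 = rho(1) = -0.3317.
Step k = 2:
  phi_22 = [rho(2) - phi_11 rho(1)] / [1 - phi_11 rho(1)] = [-0.2096 - (-0.3317)(-0.3317)] / [1 - (-0.3317)(-0.3317)]
         = -0.31962489 / 0.88997511 = -0.359139.
  Update: phi_21 = phi_11 - phi_22 phi_11 = -0.3317 - (-0.359139)(-0.3317) = -0.450826.
Step k = 3:
  phi_33 = [rho(3) - phi_21 rho(2) - phi_22 rho(1)] / [1 - phi_21 rho(1) - phi_22 rho(2)]
    numerator   = 0.3772 - (-0.450826)(-0.2096) - (-0.359139)(-0.3317) = 0.16358033
    denominator = 1 - (-0.450826)(-0.3317) - (-0.359139)(-0.2096) = 0.7751853
  phi_33 = 0.16358033 / 0.7751853 = 0.211.
Therefore phi_{33} = 0.2110.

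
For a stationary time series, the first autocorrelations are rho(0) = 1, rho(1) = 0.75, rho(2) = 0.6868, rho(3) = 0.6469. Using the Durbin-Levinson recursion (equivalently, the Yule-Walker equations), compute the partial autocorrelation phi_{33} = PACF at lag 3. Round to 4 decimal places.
\phi_{33} = 0.1618

The PACF at lag k is phi_{kk}, the last component of the solution
to the Yule-Walker system G_k phi = r_k where
  (G_k)_{ij} = rho(|i - j|), (r_k)_i = rho(i), i,j = 1..k.
Equivalently, Durbin-Levinson gives phi_{kk} iteratively:
  phi_{11} = rho(1)
  phi_{kk} = [rho(k) - sum_{j=1..k-1} phi_{k-1,j} rho(k-j)]
            / [1 - sum_{j=1..k-1} phi_{k-1,j} rho(j)],
  phi_{k,j} = phi_{k-1,j} - phi_{kk} phi_{k-1,k-j},  j = 1..k-1.
Step k = 1:
  phi_11 = rho(1) = 0.75.
Step k = 2:
  phi_22 = [rho(2) - phi_11 rho(1)] / [1 - phi_11 rho(1)] = [0.6868 - (0.75)(0.75)] / [1 - (0.75)(0.75)]
         = 0.1243 / 0.4375 = 0.284114.
  Update: phi_21 = phi_11 - phi_22 phi_11 = 0.75 - (0.284114)(0.75) = 0.536914.
Step k = 3:
  phi_33 = [rho(3) - phi_21 rho(2) - phi_22 rho(1)] / [1 - phi_21 rho(1) - phi_22 rho(2)]
    numerator   = 0.6469 - (0.536914)(0.6868) - (0.284114)(0.75) = 0.06506155
    denominator = 1 - (0.536914)(0.75) - (0.284114)(0.6868) = 0.40218459
  phi_33 = 0.06506155 / 0.40218459 = 0.1618.
Therefore phi_{33} = 0.1618.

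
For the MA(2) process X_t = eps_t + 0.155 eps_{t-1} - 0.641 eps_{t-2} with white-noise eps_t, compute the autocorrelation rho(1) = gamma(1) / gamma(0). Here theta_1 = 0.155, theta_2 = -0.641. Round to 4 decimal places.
\rho(1) = 0.0388

For an MA(q) process with theta_0 = 1, the autocovariance is
  gamma(k) = sigma^2 * sum_{i=0..q-k} theta_i * theta_{i+k},
and rho(k) = gamma(k) / gamma(0). Sigma^2 cancels.
  numerator   = (1)*(0.155) + (0.155)*(-0.641) = 0.055645.
  denominator = (1)^2 + (0.155)^2 + (-0.641)^2 = 1.434906.
  rho(1) = 0.055645 / 1.434906 = 0.0388.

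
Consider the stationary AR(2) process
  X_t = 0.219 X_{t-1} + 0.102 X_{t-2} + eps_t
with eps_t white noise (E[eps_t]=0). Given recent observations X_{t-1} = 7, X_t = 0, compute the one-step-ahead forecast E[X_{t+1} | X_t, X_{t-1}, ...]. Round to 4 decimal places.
E[X_{t+1} \mid \mathcal F_t] = 0.7140

For an AR(p) model X_t = c + sum_i phi_i X_{t-i} + eps_t, the
one-step-ahead conditional mean is
  E[X_{t+1} | X_t, ...] = c + sum_i phi_i X_{t+1-i}.
Substitute known values:
  E[X_{t+1} | ...] = (0.219) * (0) + (0.102) * (7)
                   = 0.7140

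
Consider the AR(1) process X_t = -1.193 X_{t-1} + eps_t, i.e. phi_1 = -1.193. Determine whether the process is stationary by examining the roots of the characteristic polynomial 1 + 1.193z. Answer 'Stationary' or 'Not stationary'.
\text{Not stationary}

The AR(p) characteristic polynomial is P(z) = 1 + 1.193z.
Stationarity requires all roots to lie outside the unit circle, i.e. |z| > 1 for every root.
This is linear in z: 1 + (1.193) z = 0  =>  z = -1/(1.193) = -0.838223,  |z| = 0.838223.
Moduli of all roots: 0.8382.
All moduli strictly greater than 1? No.
Verdict: Not stationary.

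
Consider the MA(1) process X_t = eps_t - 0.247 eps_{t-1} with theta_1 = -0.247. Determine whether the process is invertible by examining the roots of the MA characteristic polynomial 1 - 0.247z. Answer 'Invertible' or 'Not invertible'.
\text{Invertible}

The MA(q) characteristic polynomial is P(z) = 1 - 0.247z.
Invertibility requires all roots to lie outside the unit circle, i.e. |z| > 1 for every root.
This is linear in z: 1 + (-0.247) z = 0  =>  z = -1/(-0.247) = 4.048583,  |z| = 4.048583.
Moduli of all roots: 4.0486.
All moduli strictly greater than 1? Yes.
Verdict: Invertible.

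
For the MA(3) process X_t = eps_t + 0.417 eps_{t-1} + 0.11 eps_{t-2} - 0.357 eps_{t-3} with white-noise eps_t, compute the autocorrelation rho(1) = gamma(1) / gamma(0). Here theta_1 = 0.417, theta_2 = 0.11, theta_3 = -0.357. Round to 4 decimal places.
\rho(1) = 0.3225

For an MA(q) process with theta_0 = 1, the autocovariance is
  gamma(k) = sigma^2 * sum_{i=0..q-k} theta_i * theta_{i+k},
and rho(k) = gamma(k) / gamma(0). Sigma^2 cancels.
  numerator   = (1)*(0.417) + (0.417)*(0.11) + (0.11)*(-0.357) = 0.4236.
  denominator = (1)^2 + (0.417)^2 + (0.11)^2 + (-0.357)^2 = 1.313438.
  rho(1) = 0.4236 / 1.313438 = 0.3225.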